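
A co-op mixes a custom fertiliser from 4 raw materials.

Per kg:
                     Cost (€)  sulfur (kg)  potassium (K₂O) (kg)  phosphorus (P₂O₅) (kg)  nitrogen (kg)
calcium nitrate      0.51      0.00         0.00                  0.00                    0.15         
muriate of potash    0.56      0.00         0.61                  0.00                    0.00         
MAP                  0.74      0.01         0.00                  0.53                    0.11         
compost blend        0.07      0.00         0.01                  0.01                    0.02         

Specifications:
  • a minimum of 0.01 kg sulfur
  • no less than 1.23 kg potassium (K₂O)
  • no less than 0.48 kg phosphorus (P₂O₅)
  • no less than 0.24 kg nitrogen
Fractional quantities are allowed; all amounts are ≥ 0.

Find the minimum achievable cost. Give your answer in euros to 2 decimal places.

€2.26

Let x1 = kg of calcium nitrate, x2 = kg of muriate of potash, x3 = kg of MAP, x4 = kg of compost blend.
Minimize 0.51x1 + 0.56x2 + 0.74x3 + 0.07x4 with:
  0.01x3 ≥ 0.01   (sulfur)
  0.61x2 + 0.01x4 ≥ 1.23   (potassium (K₂O))
  0.53x3 + 0.01x4 ≥ 0.48   (phosphorus (P₂O₅))
  0.15x1 + 0.11x3 + 0.02x4 ≥ 0.24   (nitrogen)
  x1, x2, x3, x4 ≥ 0.
The optimal basis is {muriate of potash, MAP, compost blend}; calcium nitrate drops out. The sulfur, potassium (K₂O), nitrogen requirements are met with equality.
Optimal quantities: muriate of potash = 1.91 kg, MAP = 1 kg, compost blend = 6.5 kg.
Hence cost = 0.56·1.91 + 0.74·1 + 0.07·6.5 = €2.2646.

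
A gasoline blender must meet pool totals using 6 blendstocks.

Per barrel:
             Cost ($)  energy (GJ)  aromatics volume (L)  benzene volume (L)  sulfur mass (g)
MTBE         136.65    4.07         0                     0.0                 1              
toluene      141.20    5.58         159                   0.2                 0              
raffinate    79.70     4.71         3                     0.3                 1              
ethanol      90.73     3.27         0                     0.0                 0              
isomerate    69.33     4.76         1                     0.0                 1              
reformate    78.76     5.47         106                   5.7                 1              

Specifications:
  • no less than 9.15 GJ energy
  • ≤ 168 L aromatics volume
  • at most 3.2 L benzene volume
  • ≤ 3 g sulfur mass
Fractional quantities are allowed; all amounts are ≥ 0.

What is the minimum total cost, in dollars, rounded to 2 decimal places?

$132.76

This is a linear program. Let x1 = barrels of MTBE, x2 = barrels of toluene, x3 = barrels of raffinate, x4 = barrels of ethanol, x5 = barrels of isomerate, x6 = barrels of reformate.
min 136.65x1 + 141.2x2 + 79.7x3 + 90.73x4 + 69.33x5 + 78.76x6 with:
  4.07x1 + 5.58x2 + 4.71x3 + 3.27x4 + 4.76x5 + 5.47x6 ≥ 9.15   (energy)
  159x2 + 3x3 + 1x5 + 106x6 ≤ 168   (aromatics volume)
  0.2x2 + 0.3x3 + 5.7x6 ≤ 3.2   (benzene volume)
  1x1 + 1x3 + 1x5 + 1x6 ≤ 3   (sulfur mass)
  x1, x2, x3, x4, x5, x6 ≥ 0.
The minimum-cost mix takes nothing from MTBE, toluene, raffinate, ethanol — only isomerate, reformate. The energy and benzene volume requirements are met with equality.
So isomerate = 1.2771 barrels, reformate = 0.5614 barrels.
Objective = 69.33·1.2771 + 78.76·0.5614 = 132.7572.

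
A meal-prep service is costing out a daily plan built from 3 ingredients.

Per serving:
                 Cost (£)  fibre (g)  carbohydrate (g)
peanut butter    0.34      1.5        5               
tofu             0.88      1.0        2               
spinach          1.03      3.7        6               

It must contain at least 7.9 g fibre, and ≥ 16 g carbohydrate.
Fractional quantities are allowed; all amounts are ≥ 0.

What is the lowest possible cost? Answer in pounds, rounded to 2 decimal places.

Let x1 = servings of peanut butter, x2 = servings of tofu, x3 = servings of spinach.
Minimize 0.34x1 + 0.88x2 + 1.03x3 with:
  1.5x1 + 1x2 + 3.7x3 ≥ 7.9   (fibre)
  5x1 + 2x2 + 6x3 ≥ 16   (carbohydrate)
  x1, x2, x3 ≥ 0.
At the optimum only peanut butter is positive (tofu, spinach = 0). The fibre requirement is met with equality.
Optimal quantities: peanut butter = 5.267 servings.
Cost = 0.34·5.267 = 1.7908.

£1.79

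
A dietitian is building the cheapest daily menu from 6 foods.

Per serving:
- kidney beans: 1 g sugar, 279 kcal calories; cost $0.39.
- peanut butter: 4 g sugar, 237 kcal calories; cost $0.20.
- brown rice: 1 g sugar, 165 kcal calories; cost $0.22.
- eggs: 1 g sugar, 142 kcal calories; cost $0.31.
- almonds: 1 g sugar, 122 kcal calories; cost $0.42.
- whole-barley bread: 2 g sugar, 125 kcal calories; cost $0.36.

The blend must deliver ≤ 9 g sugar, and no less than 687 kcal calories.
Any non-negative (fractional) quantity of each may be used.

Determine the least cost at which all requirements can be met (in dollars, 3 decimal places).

Treat it as an LP. Let x1 = servings of kidney beans, x2 = servings of peanut butter, x3 = servings of brown rice, x4 = servings of eggs, x5 = servings of almonds, x6 = servings of whole-barley bread.
min 0.39x1 + 0.2x2 + 0.22x3 + 0.31x4 + 0.42x5 + 0.36x6 with:
  1x1 + 4x2 + 1x3 + 1x4 + 1x5 + 2x6 ≤ 9   (sugar)
  279x1 + 237x2 + 165x3 + 142x4 + 122x5 + 125x6 ≥ 687   (calories)
  x1, x2, x3, x4, x5, x6 ≥ 0.
The cheapest feasible vertex uses only kidney beans, peanut butter; brown rice, eggs, almonds, whole-barley bread are not used. Binding constraints: sugar and calories.
That vertex is x1 = 0.6997, x2 = 2.075.
Hence cost = 0.39·0.6997 + 0.2·2.075 = $0.68788.

$0.688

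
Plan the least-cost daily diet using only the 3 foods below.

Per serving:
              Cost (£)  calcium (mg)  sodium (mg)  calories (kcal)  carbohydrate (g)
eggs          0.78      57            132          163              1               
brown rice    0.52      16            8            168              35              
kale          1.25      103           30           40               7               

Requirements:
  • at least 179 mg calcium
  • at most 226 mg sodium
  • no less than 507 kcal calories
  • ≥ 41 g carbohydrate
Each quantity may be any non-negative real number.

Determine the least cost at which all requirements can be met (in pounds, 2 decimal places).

Treat it as an LP. Let x1 = servings of eggs, x2 = servings of brown rice, x3 = servings of kale.
Minimize 0.78x1 + 0.52x2 + 1.25x3 subject to:
  57x1 + 16x2 + 103x3 ≥ 179   (calcium)
  132x1 + 8x2 + 30x3 ≤ 226   (sodium)
  163x1 + 168x2 + 40x3 ≥ 507   (calories)
  1x1 + 35x2 + 7x3 ≥ 41   (carbohydrate)
  x1, x2, x3 ≥ 0.
All 3 inputs are positive at the optimum. There the calcium, sodium, calories constraints are tight.
Optimal quantities: eggs = 1.465 servings, brown rice = 1.428 servings, kale = 0.7051 servings.
Cost = 0.78·1.465 + 0.52·1.428 + 1.25·0.7051 = 2.7666.

£2.77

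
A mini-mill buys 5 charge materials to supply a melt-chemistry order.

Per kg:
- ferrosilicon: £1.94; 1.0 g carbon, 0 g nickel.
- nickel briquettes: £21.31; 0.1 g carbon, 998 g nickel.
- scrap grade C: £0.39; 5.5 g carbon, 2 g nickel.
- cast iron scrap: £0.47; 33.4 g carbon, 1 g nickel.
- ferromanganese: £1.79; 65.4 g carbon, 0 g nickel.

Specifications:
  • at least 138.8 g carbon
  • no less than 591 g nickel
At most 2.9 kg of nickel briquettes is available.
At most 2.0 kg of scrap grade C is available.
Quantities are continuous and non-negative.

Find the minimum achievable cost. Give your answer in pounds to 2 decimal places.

Let x1 = kg of ferrosilicon, x2 = kg of nickel briquettes, x3 = kg of scrap grade C, x4 = kg of cast iron scrap, x5 = kg of ferromanganese.
min 1.94x1 + 21.31x2 + 0.39x3 + 0.47x4 + 1.79x5 subject to:
  1x1 + 0.1x2 + 5.5x3 + 33.4x4 + 65.4x5 ≥ 138.8   (carbon)
  998x2 + 2x3 + 1x4 ≥ 591   (nickel)
  x2 ≤ 2.9
  x3 ≤ 2
  x1, x2, x3, x4, x5 ≥ 0.
The cheapest feasible vertex uses only nickel briquettes, cast iron scrap; ferrosilicon, scrap grade C, ferromanganese are not used. Binding constraints: carbon and nickel.
Optimal quantities: nickel briquettes = 0.588 kg, cast iron scrap = 4.154 kg.
Objective = 21.31·0.588 + 0.47·4.154 = 14.4827.

£14.48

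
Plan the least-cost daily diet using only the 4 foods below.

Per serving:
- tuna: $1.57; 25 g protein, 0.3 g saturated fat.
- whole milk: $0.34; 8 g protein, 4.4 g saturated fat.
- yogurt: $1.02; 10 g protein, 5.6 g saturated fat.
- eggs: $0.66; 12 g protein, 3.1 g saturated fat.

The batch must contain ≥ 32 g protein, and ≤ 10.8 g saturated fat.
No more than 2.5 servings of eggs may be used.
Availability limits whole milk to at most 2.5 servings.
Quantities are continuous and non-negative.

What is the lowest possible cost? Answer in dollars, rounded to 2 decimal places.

Let x1 = servings of tuna, x2 = servings of whole milk, x3 = servings of yogurt, x4 = servings of eggs.
min 1.57x1 + 0.34x2 + 1.02x3 + 0.66x4 subject to:
  25x1 + 8x2 + 10x3 + 12x4 ≥ 32   (protein)
  0.3x1 + 4.4x2 + 5.6x3 + 3.1x4 ≤ 10.8   (saturated fat)
  x4 ≤ 2.5
  x2 ≤ 2.5
  x1, x2, x3, x4 ≥ 0.
The optimal basis is {tuna, whole milk}; yogurt, eggs drop out. There the protein and saturated fat constraints are tight.
Optimal quantities: tuna = 0.5056 servings, whole milk = 2.42 servings.
Objective = 1.57·0.5056 + 0.34·2.42 = 1.6166.

$1.62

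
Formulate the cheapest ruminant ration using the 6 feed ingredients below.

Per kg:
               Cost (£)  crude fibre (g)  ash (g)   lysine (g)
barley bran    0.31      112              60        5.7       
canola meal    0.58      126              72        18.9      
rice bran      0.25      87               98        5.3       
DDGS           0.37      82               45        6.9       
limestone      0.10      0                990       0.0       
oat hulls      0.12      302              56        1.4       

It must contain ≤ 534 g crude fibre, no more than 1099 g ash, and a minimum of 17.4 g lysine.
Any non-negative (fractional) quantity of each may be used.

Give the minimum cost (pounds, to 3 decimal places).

This is a linear program. Let x1 = kg of barley bran, x2 = kg of canola meal, x3 = kg of rice bran, x4 = kg of DDGS, x5 = kg of limestone, x6 = kg of oat hulls.
Minimize 0.31x1 + 0.58x2 + 0.25x3 + 0.37x4 + 0.1x5 + 0.12x6 with:
  112x1 + 126x2 + 87x3 + 82x4 + 302x6 ≤ 534   (crude fibre)
  60x1 + 72x2 + 98x3 + 45x4 + 990x5 + 56x6 ≤ 1099   (ash)
  5.7x1 + 18.9x2 + 5.3x3 + 6.9x4 + 1.4x6 ≥ 17.4   (lysine)
  x1, x2, x3, x4, x5, x6 ≥ 0.
The minimum-cost mix takes nothing from barley bran, rice bran, DDGS, limestone, oat hulls — only canola meal. There the lysine constraint is tight.
Optimal quantities: canola meal = 0.9206 kg.
Hence cost = 0.58·0.9206 = £0.53395.

£0.534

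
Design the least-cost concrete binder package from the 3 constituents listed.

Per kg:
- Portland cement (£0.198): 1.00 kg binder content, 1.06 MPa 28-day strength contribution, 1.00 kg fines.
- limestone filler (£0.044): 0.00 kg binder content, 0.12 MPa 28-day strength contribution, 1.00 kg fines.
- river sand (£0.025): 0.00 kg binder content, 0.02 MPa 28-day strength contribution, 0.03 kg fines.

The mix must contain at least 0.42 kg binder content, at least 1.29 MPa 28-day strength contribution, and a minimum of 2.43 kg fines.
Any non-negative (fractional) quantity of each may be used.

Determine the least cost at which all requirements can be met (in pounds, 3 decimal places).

£0.270

This is a linear program. Let x1 = kg of Portland cement, x2 = kg of limestone filler, x3 = kg of river sand.
Minimise 0.198x1 + 0.044x2 + 0.025x3 subject to:
  1x1 ≥ 0.42   (binder content)
  1.06x1 + 0.12x2 + 0.02x3 ≥ 1.29   (28-day strength contribution)
  1x1 + 1x2 + 0.03x3 ≥ 2.43   (fines)
  x1, x2, x3 ≥ 0.
The cheapest feasible vertex uses only Portland cement, limestone filler; river sand is not used. The 28-day strength contribution and fines requirements are met with equality.
That vertex is x1 = 1.062, x2 = 1.368.
Cost = 0.198·1.062 + 0.044·1.368 = 0.27047.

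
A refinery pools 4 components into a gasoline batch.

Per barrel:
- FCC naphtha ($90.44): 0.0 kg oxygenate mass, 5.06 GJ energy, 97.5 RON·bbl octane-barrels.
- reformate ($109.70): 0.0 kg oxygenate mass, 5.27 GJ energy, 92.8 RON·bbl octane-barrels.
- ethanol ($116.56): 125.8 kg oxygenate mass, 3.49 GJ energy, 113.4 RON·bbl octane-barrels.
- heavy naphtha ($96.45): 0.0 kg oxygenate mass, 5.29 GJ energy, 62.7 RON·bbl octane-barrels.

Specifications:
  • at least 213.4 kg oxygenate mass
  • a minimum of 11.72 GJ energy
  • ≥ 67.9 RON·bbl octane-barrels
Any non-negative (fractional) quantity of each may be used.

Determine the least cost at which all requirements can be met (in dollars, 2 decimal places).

$301.39

This is a linear program. Let x1 = barrels of FCC naphtha, x2 = barrels of reformate, x3 = barrels of ethanol, x4 = barrels of heavy naphtha.
Minimize 90.44x1 + 109.7x2 + 116.56x3 + 96.45x4 s.t.:
  125.8x3 ≥ 213.4   (oxygenate mass)
  5.06x1 + 5.27x2 + 3.49x3 + 5.29x4 ≥ 11.72   (energy)
  97.5x1 + 92.8x2 + 113.4x3 + 62.7x4 ≥ 67.9   (octane-barrels)
  x1, x2, x3, x4 ≥ 0.
The minimum-cost mix takes nothing from reformate, heavy naphtha — only FCC naphtha, ethanol. There the oxygenate mass and energy constraints are tight.
So FCC naphtha = 1.1462 barrels, ethanol = 1.69634 barrels.
Hence cost = 90.44·1.1462 + 116.56·1.69634 = $301.3877.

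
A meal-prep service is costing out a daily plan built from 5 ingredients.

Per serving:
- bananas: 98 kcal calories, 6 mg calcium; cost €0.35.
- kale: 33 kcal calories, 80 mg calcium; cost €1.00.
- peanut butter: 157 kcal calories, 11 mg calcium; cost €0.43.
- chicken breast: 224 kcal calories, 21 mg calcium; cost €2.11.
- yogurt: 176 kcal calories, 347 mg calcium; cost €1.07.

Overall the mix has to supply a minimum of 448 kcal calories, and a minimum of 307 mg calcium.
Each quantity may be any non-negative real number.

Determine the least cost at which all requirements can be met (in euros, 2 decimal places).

Let x1 = servings of bananas, x2 = servings of kale, x3 = servings of peanut butter, x4 = servings of chicken breast, x5 = servings of yogurt.
Minimise 0.35x1 + 1x2 + 0.43x3 + 2.11x4 + 1.07x5 s.t.:
  98x1 + 33x2 + 157x3 + 224x4 + 176x5 ≥ 448   (calories)
  6x1 + 80x2 + 11x3 + 21x4 + 347x5 ≥ 307   (calcium)
  x1, x2, x3, x4, x5 ≥ 0.
At the optimum only peanut butter, yogurt are positive (bananas, kale, chicken breast = 0). There the calories and calcium constraints are tight.
Solving gives x3 = 1.93, x5 = 0.8235.
Objective = 0.43·1.93 + 1.07·0.8235 = 1.7110.

€1.71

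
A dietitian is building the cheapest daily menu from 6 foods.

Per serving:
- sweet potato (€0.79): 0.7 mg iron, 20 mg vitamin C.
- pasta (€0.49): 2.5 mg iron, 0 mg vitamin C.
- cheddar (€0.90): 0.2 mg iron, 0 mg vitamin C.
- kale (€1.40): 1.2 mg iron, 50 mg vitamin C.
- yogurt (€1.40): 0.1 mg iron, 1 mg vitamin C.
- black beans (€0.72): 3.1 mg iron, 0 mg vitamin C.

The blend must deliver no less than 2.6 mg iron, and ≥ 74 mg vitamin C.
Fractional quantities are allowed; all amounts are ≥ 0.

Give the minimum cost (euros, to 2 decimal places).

€2.23

Let x1 = servings of sweet potato, x2 = servings of pasta, x3 = servings of cheddar, x4 = servings of kale, x5 = servings of yogurt, x6 = servings of black beans.
min 0.79x1 + 0.49x2 + 0.9x3 + 1.4x4 + 1.4x5 + 0.72x6 s.t.:
  0.7x1 + 2.5x2 + 0.2x3 + 1.2x4 + 0.1x5 + 3.1x6 ≥ 2.6   (iron)
  20x1 + 50x4 + 1x5 ≥ 74   (vitamin C)
  x1, x2, x3, x4, x5, x6 ≥ 0.
The minimum-cost mix takes nothing from sweet potato, cheddar, yogurt, black beans — only pasta, kale. There the iron and vitamin C constraints are tight.
Solving gives x2 = 0.3296, x4 = 1.48.
Hence cost = 0.49·0.3296 + 1.4·1.48 = €2.2335.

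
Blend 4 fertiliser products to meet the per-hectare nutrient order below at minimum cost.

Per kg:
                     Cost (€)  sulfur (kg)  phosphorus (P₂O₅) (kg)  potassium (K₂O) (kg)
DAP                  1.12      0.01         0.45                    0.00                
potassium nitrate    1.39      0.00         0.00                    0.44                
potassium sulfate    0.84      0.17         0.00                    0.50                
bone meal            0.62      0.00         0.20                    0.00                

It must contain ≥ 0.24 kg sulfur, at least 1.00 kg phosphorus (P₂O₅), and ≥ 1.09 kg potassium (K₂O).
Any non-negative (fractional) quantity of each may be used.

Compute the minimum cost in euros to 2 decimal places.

€4.32

Treat it as an LP. Let x1 = kg of DAP, x2 = kg of potassium nitrate, x3 = kg of potassium sulfate, x4 = kg of bone meal.
Minimize 1.12x1 + 1.39x2 + 0.84x3 + 0.62x4 s.t.:
  0.01x1 + 0.17x3 ≥ 0.24   (sulfur)
  0.45x1 + 0.2x4 ≥ 1   (phosphorus (P₂O₅))
  0.44x2 + 0.5x3 ≥ 1.09   (potassium (K₂O))
  x1, x2, x3, x4 ≥ 0.
The cheapest feasible vertex uses only DAP, potassium sulfate; potassium nitrate, bone meal are not used. There the phosphorus (P₂O₅) and potassium (K₂O) constraints are tight.
Optimal quantities: DAP = 2.222 kg, potassium sulfate = 2.18 kg.
Total cost: 1.12·2.222 + 0.84·2.18 = 4.3198.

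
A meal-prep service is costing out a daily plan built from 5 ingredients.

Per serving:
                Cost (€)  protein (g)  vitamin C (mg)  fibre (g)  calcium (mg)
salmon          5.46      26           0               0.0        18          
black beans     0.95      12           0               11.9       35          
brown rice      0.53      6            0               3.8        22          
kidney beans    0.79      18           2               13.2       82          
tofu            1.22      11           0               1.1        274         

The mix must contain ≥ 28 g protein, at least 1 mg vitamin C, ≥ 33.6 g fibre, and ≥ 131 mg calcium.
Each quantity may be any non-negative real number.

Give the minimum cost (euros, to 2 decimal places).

€2.01

Set it up as a linear program. Let x1 = servings of salmon, x2 = servings of black beans, x3 = servings of brown rice, x4 = servings of kidney beans, x5 = servings of tofu.
Minimize 5.46x1 + 0.95x2 + 0.53x3 + 0.79x4 + 1.22x5 subject to:
  26x1 + 12x2 + 6x3 + 18x4 + 11x5 ≥ 28   (protein)
  2x4 ≥ 1   (vitamin C)
  11.9x2 + 3.8x3 + 13.2x4 + 1.1x5 ≥ 33.6   (fibre)
  18x1 + 35x2 + 22x3 + 82x4 + 274x5 ≥ 131   (calcium)
  x1, x2, x3, x4, x5 ≥ 0.
The cheapest feasible vertex uses only kidney beans; salmon, black beans, brown rice, tofu are not used. Binding constraint: fibre.
So kidney beans = 2.545 servings.
Objective = 0.79·2.545 = 2.0106.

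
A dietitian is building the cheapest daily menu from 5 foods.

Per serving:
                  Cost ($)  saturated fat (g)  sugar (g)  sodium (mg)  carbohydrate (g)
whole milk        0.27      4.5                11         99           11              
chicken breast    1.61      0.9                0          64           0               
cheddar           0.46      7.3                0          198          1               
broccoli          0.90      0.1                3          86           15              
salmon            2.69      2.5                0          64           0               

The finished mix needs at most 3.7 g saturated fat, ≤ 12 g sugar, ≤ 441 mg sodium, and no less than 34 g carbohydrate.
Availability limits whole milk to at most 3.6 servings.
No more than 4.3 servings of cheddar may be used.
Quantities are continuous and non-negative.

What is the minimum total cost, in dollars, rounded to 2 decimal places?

Let x1 = servings of whole milk, x2 = servings of chicken breast, x3 = servings of cheddar, x4 = servings of broccoli, x5 = servings of salmon.
Minimise 0.27x1 + 1.61x2 + 0.46x3 + 0.9x4 + 2.69x5 subject to:
  4.5x1 + 0.9x2 + 7.3x3 + 0.1x4 + 2.5x5 ≤ 3.7   (saturated fat)
  11x1 + 3x4 ≤ 12   (sugar)
  99x1 + 64x2 + 198x3 + 86x4 + 64x5 ≤ 441   (sodium)
  11x1 + 1x3 + 15x4 ≥ 34   (carbohydrate)
  x1 ≤ 3.6
  x3 ≤ 4.3
  x1, x2, x3, x4, x5 ≥ 0.
The cheapest feasible vertex uses only whole milk, broccoli; chicken breast, cheddar, salmon are not used. There the sugar and carbohydrate constraints are tight.
That vertex is x1 = 0.5909, x4 = 1.833.
Objective = 0.27·0.5909 + 0.9·1.833 = 1.8092.

$1.81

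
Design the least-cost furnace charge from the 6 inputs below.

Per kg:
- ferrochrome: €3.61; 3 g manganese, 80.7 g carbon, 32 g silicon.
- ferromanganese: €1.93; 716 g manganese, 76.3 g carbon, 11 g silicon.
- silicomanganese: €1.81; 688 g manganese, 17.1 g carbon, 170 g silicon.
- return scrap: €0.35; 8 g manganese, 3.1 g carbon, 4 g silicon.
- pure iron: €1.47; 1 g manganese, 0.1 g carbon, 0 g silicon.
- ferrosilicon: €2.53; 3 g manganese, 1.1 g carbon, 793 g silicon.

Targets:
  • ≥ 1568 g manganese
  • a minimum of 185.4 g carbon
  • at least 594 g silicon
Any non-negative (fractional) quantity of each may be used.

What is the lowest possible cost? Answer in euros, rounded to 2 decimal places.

€6.48

This is a linear program. Let x1 = kg of ferrochrome, x2 = kg of ferromanganese, x3 = kg of silicomanganese, x4 = kg of return scrap, x5 = kg of pure iron, x6 = kg of ferrosilicon.
min 3.61x1 + 1.93x2 + 1.81x3 + 0.35x4 + 1.47x5 + 2.53x6 s.t.:
  3x1 + 716x2 + 688x3 + 8x4 + 1x5 + 3x6 ≥ 1568   (manganese)
  80.7x1 + 76.3x2 + 17.1x3 + 3.1x4 + 0.1x5 + 1.1x6 ≥ 185.4   (carbon)
  32x1 + 11x2 + 170x3 + 4x4 + 793x6 ≥ 594   (silicon)
  x1, x2, x3, x4, x5, x6 ≥ 0.
The cheapest feasible vertex uses only ferromanganese, ferrosilicon; ferrochrome, silicomanganese, return scrap, pure iron are not used. Binding constraints: carbon and silicon.
So ferromanganese = 2.42 kg, ferrosilicon = 0.7155 kg.
Objective = 1.93·2.42 + 2.53·0.7155 = 6.4808.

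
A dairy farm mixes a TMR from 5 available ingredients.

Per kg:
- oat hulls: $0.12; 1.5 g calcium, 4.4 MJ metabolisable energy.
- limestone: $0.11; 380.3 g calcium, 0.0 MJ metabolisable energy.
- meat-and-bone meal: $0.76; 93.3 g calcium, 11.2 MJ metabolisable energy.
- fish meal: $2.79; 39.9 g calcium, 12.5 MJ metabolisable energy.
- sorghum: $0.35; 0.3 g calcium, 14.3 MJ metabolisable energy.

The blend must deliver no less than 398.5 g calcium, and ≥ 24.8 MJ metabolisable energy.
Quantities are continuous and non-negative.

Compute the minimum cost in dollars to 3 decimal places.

$0.722

Let x1 = kg of oat hulls, x2 = kg of limestone, x3 = kg of meat-and-bone meal, x4 = kg of fish meal, x5 = kg of sorghum.
Minimize 0.12x1 + 0.11x2 + 0.76x3 + 2.79x4 + 0.35x5 with:
  1.5x1 + 380.3x2 + 93.3x3 + 39.9x4 + 0.3x5 ≥ 398.5   (calcium)
  4.4x1 + 11.2x3 + 12.5x4 + 14.3x5 ≥ 24.8   (metabolisable energy)
  x1, x2, x3, x4, x5 ≥ 0.
At the optimum only limestone, sorghum are positive (oat hulls, meat-and-bone meal, fish meal = 0). There the calcium and metabolisable energy constraints are tight.
Optimal quantities: limestone = 1.046 kg, sorghum = 1.734 kg.
Cost = 0.11·1.046 + 0.35·1.734 = 0.72196.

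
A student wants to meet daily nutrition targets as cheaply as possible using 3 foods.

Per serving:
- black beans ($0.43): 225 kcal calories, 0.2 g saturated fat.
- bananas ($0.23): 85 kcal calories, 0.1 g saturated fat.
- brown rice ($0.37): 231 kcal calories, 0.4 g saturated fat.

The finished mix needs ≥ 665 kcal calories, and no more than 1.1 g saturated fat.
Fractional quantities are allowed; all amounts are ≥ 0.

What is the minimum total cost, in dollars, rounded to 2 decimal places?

$1.08

Let x1 = servings of black beans, x2 = servings of bananas, x3 = servings of brown rice.
Minimize 0.43x1 + 0.23x2 + 0.37x3 with:
  225x1 + 85x2 + 231x3 ≥ 665   (calories)
  0.2x1 + 0.1x2 + 0.4x3 ≤ 1.1   (saturated fat)
  x1, x2, x3 ≥ 0.
At the optimum only black beans, brown rice are positive (bananas = 0). The calories and saturated fat requirements are met with equality.
That vertex is x1 = 0.2717, x3 = 2.614.
Objective = 0.43·0.2717 + 0.37·2.614 = 1.0840.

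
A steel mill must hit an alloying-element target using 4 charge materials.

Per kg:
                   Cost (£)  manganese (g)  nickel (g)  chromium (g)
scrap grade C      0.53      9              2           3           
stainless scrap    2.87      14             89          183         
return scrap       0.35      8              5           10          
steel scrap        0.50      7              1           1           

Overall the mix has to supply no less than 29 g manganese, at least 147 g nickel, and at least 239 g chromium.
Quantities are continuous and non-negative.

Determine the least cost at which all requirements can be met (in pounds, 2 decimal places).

This is a linear program. Let x1 = kg of scrap grade C, x2 = kg of stainless scrap, x3 = kg of return scrap, x4 = kg of steel scrap.
Minimise 0.53x1 + 2.87x2 + 0.35x3 + 0.5x4 with:
  9x1 + 14x2 + 8x3 + 7x4 ≥ 29   (manganese)
  2x1 + 89x2 + 5x3 + 1x4 ≥ 147   (nickel)
  3x1 + 183x2 + 10x3 + 1x4 ≥ 239   (chromium)
  x1, x2, x3, x4 ≥ 0.
At the optimum only stainless scrap, return scrap are positive (scrap grade C, steel scrap = 0). The manganese and nickel requirements are met with equality.
Solving gives x2 = 1.606, x3 = 0.8146.
Objective = 2.87·1.606 + 0.35·0.8146 = 4.8943.

£4.89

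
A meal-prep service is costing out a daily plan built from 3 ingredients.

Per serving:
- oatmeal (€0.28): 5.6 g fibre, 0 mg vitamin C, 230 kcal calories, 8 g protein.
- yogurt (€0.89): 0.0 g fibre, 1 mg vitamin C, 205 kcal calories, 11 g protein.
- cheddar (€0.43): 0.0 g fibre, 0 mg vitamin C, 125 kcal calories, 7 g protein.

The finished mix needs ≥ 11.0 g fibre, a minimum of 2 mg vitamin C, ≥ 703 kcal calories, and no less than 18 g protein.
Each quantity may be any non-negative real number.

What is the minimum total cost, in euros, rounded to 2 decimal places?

Let x1 = servings of oatmeal, x2 = servings of yogurt, x3 = servings of cheddar.
Minimize 0.28x1 + 0.89x2 + 0.43x3 s.t.:
  5.6x1 ≥ 11   (fibre)
  1x2 ≥ 2   (vitamin C)
  230x1 + 205x2 + 125x3 ≥ 703   (calories)
  8x1 + 11x2 + 7x3 ≥ 18   (protein)
  x1, x2, x3 ≥ 0.
The minimum-cost mix takes nothing from cheddar — only oatmeal, yogurt. There the fibre and vitamin C constraints are tight.
That vertex is x1 = 1.964, x2 = 2.
Cost = 0.28·1.964 + 0.89·2 = 2.3299.

€2.33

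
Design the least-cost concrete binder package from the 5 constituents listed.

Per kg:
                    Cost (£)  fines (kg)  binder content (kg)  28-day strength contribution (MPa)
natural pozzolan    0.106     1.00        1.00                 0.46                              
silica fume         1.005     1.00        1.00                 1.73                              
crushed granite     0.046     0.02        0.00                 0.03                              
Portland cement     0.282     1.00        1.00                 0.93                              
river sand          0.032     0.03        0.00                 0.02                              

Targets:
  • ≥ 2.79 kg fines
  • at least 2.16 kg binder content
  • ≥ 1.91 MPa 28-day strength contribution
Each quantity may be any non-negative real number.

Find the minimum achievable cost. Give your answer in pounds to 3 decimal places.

£0.440

This is a linear program. Let x1 = kg of natural pozzolan, x2 = kg of silica fume, x3 = kg of crushed granite, x4 = kg of Portland cement, x5 = kg of river sand.
Minimize 0.106x1 + 1.005x2 + 0.046x3 + 0.282x4 + 0.032x5 with:
  1x1 + 1x2 + 0.02x3 + 1x4 + 0.03x5 ≥ 2.79   (fines)
  1x1 + 1x2 + 1x4 ≥ 2.16   (binder content)
  0.46x1 + 1.73x2 + 0.03x3 + 0.93x4 + 0.02x5 ≥ 1.91   (28-day strength contribution)
  x1, x2, x3, x4, x5 ≥ 0.
The minimum-cost mix takes nothing from silica fume, crushed granite, Portland cement, river sand — only natural pozzolan. There the 28-day strength contribution constraint is tight.
So natural pozzolan = 4.152 kg.
Hence cost = 0.106·4.152 = £0.44011.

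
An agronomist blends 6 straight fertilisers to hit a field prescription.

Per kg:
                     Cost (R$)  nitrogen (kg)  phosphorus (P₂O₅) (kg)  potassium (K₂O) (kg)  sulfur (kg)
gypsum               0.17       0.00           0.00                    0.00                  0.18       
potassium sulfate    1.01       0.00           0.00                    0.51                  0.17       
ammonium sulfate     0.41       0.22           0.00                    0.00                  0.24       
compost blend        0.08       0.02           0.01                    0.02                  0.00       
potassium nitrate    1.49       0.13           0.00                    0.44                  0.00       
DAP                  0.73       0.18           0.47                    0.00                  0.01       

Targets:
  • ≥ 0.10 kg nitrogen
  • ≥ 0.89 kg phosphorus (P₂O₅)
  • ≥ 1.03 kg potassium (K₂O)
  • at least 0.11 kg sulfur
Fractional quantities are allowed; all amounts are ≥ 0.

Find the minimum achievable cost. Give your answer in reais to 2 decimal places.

This is a linear program. Let x1 = kg of gypsum, x2 = kg of potassium sulfate, x3 = kg of ammonium sulfate, x4 = kg of compost blend, x5 = kg of potassium nitrate, x6 = kg of DAP.
Minimize 0.17x1 + 1.01x2 + 0.41x3 + 0.08x4 + 1.49x5 + 0.73x6 s.t.:
  0.22x3 + 0.02x4 + 0.13x5 + 0.18x6 ≥ 0.1   (nitrogen)
  0.01x4 + 0.47x6 ≥ 0.89   (phosphorus (P₂O₅))
  0.51x2 + 0.02x4 + 0.44x5 ≥ 1.03   (potassium (K₂O))
  0.18x1 + 0.17x2 + 0.24x3 + 0.01x6 ≥ 0.11   (sulfur)
  x1, x2, x3, x4, x5, x6 ≥ 0.
The minimum-cost mix takes nothing from gypsum, ammonium sulfate, compost blend, potassium nitrate — only potassium sulfate, DAP. There the phosphorus (P₂O₅) and potassium (K₂O) constraints are tight.
Solving gives x2 = 2.02, x6 = 1.894.
Cost = 1.01·2.02 + 0.73·1.894 = 3.4228.

R$3.42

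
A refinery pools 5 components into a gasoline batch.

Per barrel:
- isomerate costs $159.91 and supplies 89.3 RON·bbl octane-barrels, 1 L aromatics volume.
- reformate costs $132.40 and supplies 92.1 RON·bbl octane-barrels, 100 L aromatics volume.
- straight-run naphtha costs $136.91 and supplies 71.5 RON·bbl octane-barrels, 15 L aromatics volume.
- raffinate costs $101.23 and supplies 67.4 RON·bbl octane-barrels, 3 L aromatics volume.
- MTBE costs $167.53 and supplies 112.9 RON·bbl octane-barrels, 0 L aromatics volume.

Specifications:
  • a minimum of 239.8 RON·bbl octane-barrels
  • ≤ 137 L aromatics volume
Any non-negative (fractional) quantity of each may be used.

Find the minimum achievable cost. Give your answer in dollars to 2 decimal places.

Set it up as a linear program. Let x1 = barrels of isomerate, x2 = barrels of reformate, x3 = barrels of straight-run naphtha, x4 = barrels of raffinate, x5 = barrels of MTBE.
Minimize 159.91x1 + 132.4x2 + 136.91x3 + 101.23x4 + 167.53x5 s.t.:
  89.3x1 + 92.1x2 + 71.5x3 + 67.4x4 + 112.9x5 ≥ 239.8   (octane-barrels)
  1x1 + 100x2 + 15x3 + 3x4 ≤ 137   (aromatics volume)
  x1, x2, x3, x4, x5 ≥ 0.
The optimal basis is {reformate, MTBE}; isomerate, straight-run naphtha, raffinate drop out. The octane-barrels and aromatics volume requirements are met with equality.
So reformate = 1.37 barrels, MTBE = 1.0064 barrels.
Objective = 132.4·1.37 + 167.53·1.0064 = 349.9902.

$349.99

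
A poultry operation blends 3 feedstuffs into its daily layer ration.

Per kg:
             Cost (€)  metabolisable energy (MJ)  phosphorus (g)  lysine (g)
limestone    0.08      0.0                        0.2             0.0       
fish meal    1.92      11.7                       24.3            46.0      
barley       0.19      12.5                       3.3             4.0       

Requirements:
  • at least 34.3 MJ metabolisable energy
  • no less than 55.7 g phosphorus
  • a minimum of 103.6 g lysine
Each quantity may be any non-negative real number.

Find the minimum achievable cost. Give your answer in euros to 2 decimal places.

Let x1 = kg of limestone, x2 = kg of fish meal, x3 = kg of barley.
Minimise 0.08x1 + 1.92x2 + 0.19x3 with:
  11.7x2 + 12.5x3 ≥ 34.3   (metabolisable energy)
  0.2x1 + 24.3x2 + 3.3x3 ≥ 55.7   (phosphorus)
  46x2 + 4x3 ≥ 103.6   (lysine)
  x1, x2, x3 ≥ 0.
The minimum-cost mix takes nothing from limestone — only fish meal, barley. The phosphorus and lysine requirements are met with equality.
Optimal quantities: fish meal = 2.181 kg, barley = 0.819 kg.
Objective = 1.92·2.181 + 0.19·0.819 = 4.3431.

€4.34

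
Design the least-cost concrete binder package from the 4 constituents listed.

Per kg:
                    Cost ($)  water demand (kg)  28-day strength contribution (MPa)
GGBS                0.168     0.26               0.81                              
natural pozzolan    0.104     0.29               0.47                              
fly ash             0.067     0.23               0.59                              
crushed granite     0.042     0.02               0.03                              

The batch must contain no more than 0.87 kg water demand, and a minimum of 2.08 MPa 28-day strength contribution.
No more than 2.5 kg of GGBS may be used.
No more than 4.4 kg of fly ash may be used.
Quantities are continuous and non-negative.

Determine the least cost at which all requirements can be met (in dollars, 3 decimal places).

Let x1 = kg of GGBS, x2 = kg of natural pozzolan, x3 = kg of fly ash, x4 = kg of crushed granite.
Minimise 0.168x1 + 0.104x2 + 0.067x3 + 0.042x4 with:
  0.26x1 + 0.29x2 + 0.23x3 + 0.02x4 ≤ 0.87   (water demand)
  0.81x1 + 0.47x2 + 0.59x3 + 0.03x4 ≥ 2.08   (28-day strength contribution)
  x1 ≤ 2.5
  x3 ≤ 4.4
  x1, x2, x3, x4 ≥ 0.
The optimal basis is {fly ash}; GGBS, natural pozzolan, crushed granite drop out. Binding constraint: 28-day strength contribution.
Optimal quantities: fly ash = 3.525 kg.
Cost = 0.067·3.525 = 0.23618.

$0.236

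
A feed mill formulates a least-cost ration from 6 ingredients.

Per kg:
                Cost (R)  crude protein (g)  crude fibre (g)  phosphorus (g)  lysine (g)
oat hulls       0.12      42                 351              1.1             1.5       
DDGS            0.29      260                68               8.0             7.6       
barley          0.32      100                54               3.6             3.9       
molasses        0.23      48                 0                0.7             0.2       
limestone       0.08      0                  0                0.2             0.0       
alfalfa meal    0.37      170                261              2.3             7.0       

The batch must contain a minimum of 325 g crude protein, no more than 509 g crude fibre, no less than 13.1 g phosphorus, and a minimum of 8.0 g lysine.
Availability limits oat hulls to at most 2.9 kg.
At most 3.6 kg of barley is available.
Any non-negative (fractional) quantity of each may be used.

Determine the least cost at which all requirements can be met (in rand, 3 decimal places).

Treat it as an LP. Let x1 = kg of oat hulls, x2 = kg of DDGS, x3 = kg of barley, x4 = kg of molasses, x5 = kg of limestone, x6 = kg of alfalfa meal.
Minimize 0.12x1 + 0.29x2 + 0.32x3 + 0.23x4 + 0.08x5 + 0.37x6 with:
  42x1 + 260x2 + 100x3 + 48x4 + 170x6 ≥ 325   (crude protein)
  351x1 + 68x2 + 54x3 + 261x6 ≤ 509   (crude fibre)
  1.1x1 + 8x2 + 3.6x3 + 0.7x4 + 0.2x5 + 2.3x6 ≥ 13.1   (phosphorus)
  1.5x1 + 7.6x2 + 3.9x3 + 0.2x4 + 7x6 ≥ 8   (lysine)
  x1 ≤ 2.9
  x3 ≤ 3.6
  x1, x2, x3, x4, x5, x6 ≥ 0.
The minimum-cost mix takes nothing from oat hulls, barley, molasses, limestone, alfalfa meal — only DDGS. There the phosphorus constraint is tight.
Optimal quantities: DDGS = 1.637 kg.
Hence cost = 0.29·1.637 = R0.47473.

R0.475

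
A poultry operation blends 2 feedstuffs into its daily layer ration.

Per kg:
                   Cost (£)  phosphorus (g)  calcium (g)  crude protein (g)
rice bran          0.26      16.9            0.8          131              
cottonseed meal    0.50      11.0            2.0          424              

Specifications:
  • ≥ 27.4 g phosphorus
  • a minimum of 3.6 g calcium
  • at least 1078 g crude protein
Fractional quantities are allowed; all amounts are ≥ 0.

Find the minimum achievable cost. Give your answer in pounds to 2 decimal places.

£1.27

This is a linear program. Let x1 = kg of rice bran, x2 = kg of cottonseed meal.
Minimize 0.26x1 + 0.5x2 with:
  16.9x1 + 11x2 ≥ 27.4   (phosphorus)
  0.8x1 + 2x2 ≥ 3.6   (calcium)
  131x1 + 424x2 ≥ 1078   (crude protein)
  x1, x2 ≥ 0.
The optimal basis is {cottonseed meal}; rice bran drops out. The crude protein requirement is met with equality.
So cottonseed meal = 2.542 kg.
Hence cost = 0.5·2.542 = £1.2710.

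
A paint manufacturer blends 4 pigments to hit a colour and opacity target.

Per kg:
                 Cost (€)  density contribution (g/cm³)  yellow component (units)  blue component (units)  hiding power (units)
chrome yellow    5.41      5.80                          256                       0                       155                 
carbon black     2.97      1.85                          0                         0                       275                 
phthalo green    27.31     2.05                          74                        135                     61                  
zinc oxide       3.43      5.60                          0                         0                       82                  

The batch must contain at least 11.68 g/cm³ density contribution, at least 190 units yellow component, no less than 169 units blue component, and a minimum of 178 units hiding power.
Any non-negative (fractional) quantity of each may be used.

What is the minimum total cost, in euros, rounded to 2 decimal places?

€40.48

Set it up as a linear program. Let x1 = kg of chrome yellow, x2 = kg of carbon black, x3 = kg of phthalo green, x4 = kg of zinc oxide.
min 5.41x1 + 2.97x2 + 27.31x3 + 3.43x4 s.t.:
  5.8x1 + 1.85x2 + 2.05x3 + 5.6x4 ≥ 11.68   (density contribution)
  256x1 + 74x3 ≥ 190   (yellow component)
  135x3 ≥ 169   (blue component)
  155x1 + 275x2 + 61x3 + 82x4 ≥ 178   (hiding power)
  x1, x2, x3, x4 ≥ 0.
At the optimum only chrome yellow, phthalo green, zinc oxide are positive (carbon black = 0). There the density contribution, yellow component, blue component constraints are tight.
That vertex is x1 = 0.3803, x3 = 1.252, x4 = 1.234.
Objective = 5.41·0.3803 + 27.31·1.252 + 3.43·1.234 = 40.4822.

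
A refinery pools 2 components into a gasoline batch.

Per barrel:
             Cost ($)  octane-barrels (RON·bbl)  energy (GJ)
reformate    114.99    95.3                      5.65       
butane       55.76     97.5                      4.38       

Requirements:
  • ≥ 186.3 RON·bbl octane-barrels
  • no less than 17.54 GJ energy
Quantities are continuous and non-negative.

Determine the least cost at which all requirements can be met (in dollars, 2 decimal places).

Set it up as a linear program. Let x1 = barrels of reformate, x2 = barrels of butane.
Minimize 114.99x1 + 55.76x2 subject to:
  95.3x1 + 97.5x2 ≥ 186.3   (octane-barrels)
  5.65x1 + 4.38x2 ≥ 17.54   (energy)
  x1, x2 ≥ 0.
The cheapest feasible vertex uses only butane; reformate is not used. There the energy constraint is tight.
That vertex is x2 = 4.00457.
Cost = 55.76·4.00457 = 223.2948.

$223.29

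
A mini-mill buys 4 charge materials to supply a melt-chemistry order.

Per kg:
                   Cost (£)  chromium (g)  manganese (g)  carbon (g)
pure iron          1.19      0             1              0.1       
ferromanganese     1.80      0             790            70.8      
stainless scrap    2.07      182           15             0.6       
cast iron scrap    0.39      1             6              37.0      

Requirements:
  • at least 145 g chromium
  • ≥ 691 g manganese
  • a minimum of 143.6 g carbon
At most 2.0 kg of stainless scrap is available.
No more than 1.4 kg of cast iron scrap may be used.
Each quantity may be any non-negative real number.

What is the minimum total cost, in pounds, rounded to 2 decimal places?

Let x1 = kg of pure iron, x2 = kg of ferromanganese, x3 = kg of stainless scrap, x4 = kg of cast iron scrap.
min 1.19x1 + 1.8x2 + 2.07x3 + 0.39x4 s.t.:
  182x3 + 1x4 ≥ 145   (chromium)
  1x1 + 790x2 + 15x3 + 6x4 ≥ 691   (manganese)
  0.1x1 + 70.8x2 + 0.6x3 + 37x4 ≥ 143.6   (carbon)
  x3 ≤ 2
  x4 ≤ 1.4
  x1, x2, x3, x4 ≥ 0.
The cheapest feasible vertex uses only ferromanganese, stainless scrap, cast iron scrap; pure iron is not used. There the chromium, carbon, the cast iron scrap cap constraints are tight.
So ferromanganese = 1.29 kg, stainless scrap = 0.789 kg, cast iron scrap = 1.4 kg.
Cost = 1.8·1.29 + 2.07·0.789 + 0.39·1.4 = 4.5012.

£4.50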